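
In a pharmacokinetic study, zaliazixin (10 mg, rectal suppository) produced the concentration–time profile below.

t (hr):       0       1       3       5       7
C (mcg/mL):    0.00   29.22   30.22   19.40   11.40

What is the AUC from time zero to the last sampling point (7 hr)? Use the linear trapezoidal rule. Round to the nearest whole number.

AUC = 154 mcg/mL·hr

Trapezoidal AUC_0→7:
  [0→1]: (0.00+29.22)/2 × 1 = 14.61
  [1→3]: (29.22+30.22)/2 × 2 = 59.44
  [3→5]: (30.22+19.40)/2 × 2 = 49.62
  [5→7]: (19.40+11.40)/2 × 2 = 30.8
  Sum = 154.47 mcg/mL·hr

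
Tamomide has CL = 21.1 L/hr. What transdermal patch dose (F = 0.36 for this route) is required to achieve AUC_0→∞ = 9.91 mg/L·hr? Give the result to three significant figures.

Dose = CL × AUC_0→∞ / F
     = 21.1 × 9.91 / 0.36 = 580.836 mg

Dose = 581 mg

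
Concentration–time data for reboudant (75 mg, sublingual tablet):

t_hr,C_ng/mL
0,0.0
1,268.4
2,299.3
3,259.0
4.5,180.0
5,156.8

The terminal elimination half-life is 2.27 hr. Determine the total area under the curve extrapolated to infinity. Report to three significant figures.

AUC = 1620 ng/mL·hr

Trapezoidal AUC_0→5:
  [0→1]: (0.0+268.4)/2 × 1 = 134.2
  [1→2]: (268.4+299.3)/2 × 1 = 283.85
  [2→3]: (299.3+259.0)/2 × 1 = 279.15
  [3→4.5]: (259.0+180.0)/2 × 1.5 = 329.25
  [4.5→5]: (180.0+156.8)/2 × 0.5 = 84.2
  Sum = 1110.65 ng/mL·hr
k_e = ln2 / t½ = 0.693147 / 2.27 = 0.3054 hr^-1
Extrapolated tail: C_last / k_e = 156.8 / 0.3054 = 513.425
AUC_0→∞ = 1110.65 + 513.425 = 1624.075 ng/mL·hr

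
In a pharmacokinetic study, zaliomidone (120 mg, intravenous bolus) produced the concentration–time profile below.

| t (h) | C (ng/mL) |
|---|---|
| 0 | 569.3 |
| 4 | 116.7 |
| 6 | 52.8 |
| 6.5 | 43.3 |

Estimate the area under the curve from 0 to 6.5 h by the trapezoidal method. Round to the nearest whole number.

AUC = 1566 ng/mL·h

Trapezoidal AUC_0→6.5:
  [0→4]: (569.3+116.7)/2 × 4 = 1372.0
  [4→6]: (116.7+52.8)/2 × 2 = 169.5
  [6→6.5]: (52.8+43.3)/2 × 0.5 = 24.025
  Sum = 1565.525 ng/mL·h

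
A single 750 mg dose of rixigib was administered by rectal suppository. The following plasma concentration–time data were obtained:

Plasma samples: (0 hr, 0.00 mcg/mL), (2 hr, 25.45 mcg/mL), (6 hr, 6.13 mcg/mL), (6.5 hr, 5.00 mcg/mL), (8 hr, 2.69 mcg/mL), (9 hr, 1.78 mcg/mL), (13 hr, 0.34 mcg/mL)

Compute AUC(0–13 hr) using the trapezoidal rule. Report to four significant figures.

AUC = 103.6 mcg/mL·hr

Trapezoidal AUC_0→13:
  [0→2]: (0.00+25.45)/2 × 2 = 25.45
  [2→6]: (25.45+6.13)/2 × 4 = 63.16
  [6→6.5]: (6.13+5.00)/2 × 0.5 = 2.7825
  [6.5→8]: (5.00+2.69)/2 × 1.5 = 5.7675
  [8→9]: (2.69+1.78)/2 × 1 = 2.235
  [9→13]: (1.78+0.34)/2 × 4 = 4.24
  Sum = 103.635 mcg/mL·hr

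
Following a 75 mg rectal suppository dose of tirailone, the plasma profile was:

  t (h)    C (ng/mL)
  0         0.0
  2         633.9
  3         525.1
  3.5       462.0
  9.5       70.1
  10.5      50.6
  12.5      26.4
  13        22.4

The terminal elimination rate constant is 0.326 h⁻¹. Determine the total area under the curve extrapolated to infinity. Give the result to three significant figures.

Trapezoidal AUC_0→13:
  [0→2]: (0.0+633.9)/2 × 2 = 633.9
  [2→3]: (633.9+525.1)/2 × 1 = 579.5
  [3→3.5]: (525.1+462.0)/2 × 0.5 = 246.775
  [3.5→9.5]: (462.0+70.1)/2 × 6 = 1596.3
  [9.5→10.5]: (70.1+50.6)/2 × 1 = 60.35
  [10.5→12.5]: (50.6+26.4)/2 × 2 = 77.0
  [12.5→13]: (26.4+22.4)/2 × 0.5 = 12.2
  Sum = 3206.025 ng/mL·h
Extrapolated tail: C_last / k_e = 22.4 / 0.326 = 68.712
AUC_0→∞ = 3206.025 + 68.712 = 3274.737 ng/mL·h

AUC = 3270 ng/mL·h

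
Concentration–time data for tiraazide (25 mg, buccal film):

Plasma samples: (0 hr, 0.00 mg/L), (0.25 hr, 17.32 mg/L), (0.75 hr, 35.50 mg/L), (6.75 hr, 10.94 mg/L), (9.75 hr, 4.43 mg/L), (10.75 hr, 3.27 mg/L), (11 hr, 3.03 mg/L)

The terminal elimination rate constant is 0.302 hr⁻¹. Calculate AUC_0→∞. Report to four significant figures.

Trapezoidal AUC_0→11:
  [0→0.25]: (0.00+17.32)/2 × 0.25 = 2.165
  [0.25→0.75]: (17.32+35.50)/2 × 0.5 = 13.205
  [0.75→6.75]: (35.50+10.94)/2 × 6 = 139.32
  [6.75→9.75]: (10.94+4.43)/2 × 3 = 23.055
  [9.75→10.75]: (4.43+3.27)/2 × 1 = 3.85
  [10.75→11]: (3.27+3.03)/2 × 0.25 = 0.7875
  Sum = 182.3825 mg/L·hr
Extrapolated tail: C_last / k_e = 3.03 / 0.302 = 10.033
AUC_0→∞ = 182.3825 + 10.033 = 192.4155 mg/L·hr

AUC = 192.4 mg/L·hr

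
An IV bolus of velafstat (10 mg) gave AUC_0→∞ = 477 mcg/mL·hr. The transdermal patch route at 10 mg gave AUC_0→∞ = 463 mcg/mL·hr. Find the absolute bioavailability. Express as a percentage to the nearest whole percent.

F = (AUC_ev / D_ev) / (AUC_iv / D_iv)
  = (463/10) / (477/10)
  = 46.3 / 47.7 = 0.9706
  = 97.06%

F = 97%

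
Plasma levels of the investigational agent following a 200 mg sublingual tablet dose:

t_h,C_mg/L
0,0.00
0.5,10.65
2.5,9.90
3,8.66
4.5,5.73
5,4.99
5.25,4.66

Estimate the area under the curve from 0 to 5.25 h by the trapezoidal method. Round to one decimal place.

Trapezoidal AUC_0→5.25:
  [0→0.5]: (0.00+10.65)/2 × 0.5 = 2.6625
  [0.5→2.5]: (10.65+9.90)/2 × 2 = 20.55
  [2.5→3]: (9.90+8.66)/2 × 0.5 = 4.64
  [3→4.5]: (8.66+5.73)/2 × 1.5 = 10.7925
  [4.5→5]: (5.73+4.99)/2 × 0.5 = 2.68
  [5→5.25]: (4.99+4.66)/2 × 0.25 = 1.20625
  Sum = 42.53125 mg/L·h

AUC = 42.5 mg/L·h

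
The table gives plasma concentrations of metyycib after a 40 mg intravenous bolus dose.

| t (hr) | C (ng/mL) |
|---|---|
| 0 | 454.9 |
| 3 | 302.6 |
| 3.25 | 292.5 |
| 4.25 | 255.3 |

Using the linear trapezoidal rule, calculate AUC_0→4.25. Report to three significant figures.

AUC = 1480 ng/mL·hr

Trapezoidal AUC_0→4.25:
  [0→3]: (454.9+302.6)/2 × 3 = 1136.25
  [3→3.25]: (302.6+292.5)/2 × 0.25 = 74.3875
  [3.25→4.25]: (292.5+255.3)/2 × 1 = 273.9
  Sum = 1484.5375 ng/mL·hr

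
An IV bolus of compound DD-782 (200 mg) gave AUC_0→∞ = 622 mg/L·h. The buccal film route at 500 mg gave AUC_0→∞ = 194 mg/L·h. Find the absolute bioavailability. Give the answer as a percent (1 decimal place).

F = 12.5%

F = (AUC_ev / D_ev) / (AUC_iv / D_iv)
  = (194/500) / (622/200)
  = 0.388 / 3.11 = 0.1248
  = 12.48%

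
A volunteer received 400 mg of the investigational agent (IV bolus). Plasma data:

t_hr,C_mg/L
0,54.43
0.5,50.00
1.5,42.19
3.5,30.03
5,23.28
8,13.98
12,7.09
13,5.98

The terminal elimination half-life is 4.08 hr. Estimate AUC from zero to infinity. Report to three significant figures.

AUC = 324 mg/L·hr

Trapezoidal AUC_0→13:
  [0→0.5]: (54.43+50.00)/2 × 0.5 = 26.1075
  [0.5→1.5]: (50.00+42.19)/2 × 1 = 46.095
  [1.5→3.5]: (42.19+30.03)/2 × 2 = 72.22
  [3.5→5]: (30.03+23.28)/2 × 1.5 = 39.9825
  [5→8]: (23.28+13.98)/2 × 3 = 55.89
  [8→12]: (13.98+7.09)/2 × 4 = 42.14
  [12→13]: (7.09+5.98)/2 × 1 = 6.535
  Sum = 288.97 mg/L·hr
k_e = ln2 / t½ = 0.693147 / 4.08 = 0.1699 hr^-1
Extrapolated tail: C_last / k_e = 5.98 / 0.1699 = 35.197
AUC_0→∞ = 288.97 + 35.197 = 324.167 mg/L·hr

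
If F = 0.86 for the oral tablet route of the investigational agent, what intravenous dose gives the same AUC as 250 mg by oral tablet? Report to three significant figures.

Systemic exposure from an extravascular dose = F × D_ev, so the equivalent IV dose is F × D_ev.
D_iv = F × D_ev = 0.86 × 250 = 215 mg

D_iv = 215 mg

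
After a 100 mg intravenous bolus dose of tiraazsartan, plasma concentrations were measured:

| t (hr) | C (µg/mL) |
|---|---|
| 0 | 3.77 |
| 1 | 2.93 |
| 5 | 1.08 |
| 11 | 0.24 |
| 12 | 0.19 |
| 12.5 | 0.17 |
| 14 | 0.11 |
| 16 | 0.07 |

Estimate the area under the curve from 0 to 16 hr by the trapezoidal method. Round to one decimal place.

Trapezoidal AUC_0→16:
  [0→1]: (3.77+2.93)/2 × 1 = 3.35
  [1→5]: (2.93+1.08)/2 × 4 = 8.02
  [5→11]: (1.08+0.24)/2 × 6 = 3.96
  [11→12]: (0.24+0.19)/2 × 1 = 0.215
  [12→12.5]: (0.19+0.17)/2 × 0.5 = 0.09
  [12.5→14]: (0.17+0.11)/2 × 1.5 = 0.21
  [14→16]: (0.11+0.07)/2 × 2 = 0.18
  Sum = 16.025 µg/mL·hr

AUC = 16.0 µg/mL·hr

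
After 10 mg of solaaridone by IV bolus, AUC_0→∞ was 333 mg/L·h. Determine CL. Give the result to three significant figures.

CL = Dose_iv / AUC_0→∞
   = 10 / 333 = 0.03003 L/h

CL = 0.0300 L/h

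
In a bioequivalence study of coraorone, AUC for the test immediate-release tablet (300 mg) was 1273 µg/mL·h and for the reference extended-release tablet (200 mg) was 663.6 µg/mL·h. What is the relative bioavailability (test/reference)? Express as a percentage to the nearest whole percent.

F_rel = (AUC_test/D_test) / (AUC_ref/D_ref)
      = (1273/300) / (663.6/200)
      = 4.24333 / 3.318 = 1.2789 = 127.89%

F_rel = 128%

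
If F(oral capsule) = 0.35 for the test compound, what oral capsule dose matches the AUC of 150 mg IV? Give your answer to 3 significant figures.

D_oral = 429 mg

For equal systemic exposure: F × D_ev = D_iv
D_ev = D_iv / F = 150 / 0.35 = 428.571 mg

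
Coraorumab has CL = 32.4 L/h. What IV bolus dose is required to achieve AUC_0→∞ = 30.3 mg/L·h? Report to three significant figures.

Dose_iv = CL × AUC_0→∞
     = 32.4 × 30.3 = 981.72 mg

Dose = 982 mg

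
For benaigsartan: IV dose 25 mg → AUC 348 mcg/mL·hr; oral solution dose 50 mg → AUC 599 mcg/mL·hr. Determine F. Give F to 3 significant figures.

F = (AUC_ev / D_ev) / (AUC_iv / D_iv)
  = (599/50) / (348/25)
  = 11.98 / 13.92 = 0.8606

F = 0.861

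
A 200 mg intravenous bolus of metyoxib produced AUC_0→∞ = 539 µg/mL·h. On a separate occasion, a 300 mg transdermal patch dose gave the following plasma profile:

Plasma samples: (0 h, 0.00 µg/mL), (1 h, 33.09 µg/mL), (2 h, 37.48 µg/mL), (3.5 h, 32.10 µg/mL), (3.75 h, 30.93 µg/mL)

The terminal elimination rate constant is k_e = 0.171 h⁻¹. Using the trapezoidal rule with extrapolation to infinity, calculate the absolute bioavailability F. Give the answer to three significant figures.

F = 0.362

Trapezoidal AUC_0→3.75 (transdermal patch):
  [0→1]: (0.00+33.09)/2 × 1 = 16.545
  [1→2]: (33.09+37.48)/2 × 1 = 35.285
  [2→3.5]: (37.48+32.10)/2 × 1.5 = 52.185
  [3.5→3.75]: (32.10+30.93)/2 × 0.25 = 7.87875
  Sum = 111.89375 µg/mL·h
Tail: C_last/k_e = 30.93/0.171 = 180.877
AUC_0→∞ (transdermal patch) = 111.89375 + 180.877 = 292.77075 µg/mL·h
F = (AUC_ev/D_ev)/(AUC_iv/D_iv) = (292.77075/300)/(539/200) = 0.9759025/2.695 = 0.3621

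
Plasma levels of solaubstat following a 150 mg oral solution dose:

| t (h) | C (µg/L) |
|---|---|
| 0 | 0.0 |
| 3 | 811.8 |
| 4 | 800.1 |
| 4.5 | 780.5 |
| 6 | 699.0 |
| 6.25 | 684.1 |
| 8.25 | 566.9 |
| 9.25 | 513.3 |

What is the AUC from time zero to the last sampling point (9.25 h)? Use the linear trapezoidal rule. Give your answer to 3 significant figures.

Trapezoidal AUC_0→9.25:
  [0→3]: (0.0+811.8)/2 × 3 = 1217.7
  [3→4]: (811.8+800.1)/2 × 1 = 805.95
  [4→4.5]: (800.1+780.5)/2 × 0.5 = 395.15
  [4.5→6]: (780.5+699.0)/2 × 1.5 = 1109.625
  [6→6.25]: (699.0+684.1)/2 × 0.25 = 172.8875
  [6.25→8.25]: (684.1+566.9)/2 × 2 = 1251.0
  [8.25→9.25]: (566.9+513.3)/2 × 1 = 540.1
  Sum = 5492.4125 µg/L·h

AUC = 5490 µg/L·h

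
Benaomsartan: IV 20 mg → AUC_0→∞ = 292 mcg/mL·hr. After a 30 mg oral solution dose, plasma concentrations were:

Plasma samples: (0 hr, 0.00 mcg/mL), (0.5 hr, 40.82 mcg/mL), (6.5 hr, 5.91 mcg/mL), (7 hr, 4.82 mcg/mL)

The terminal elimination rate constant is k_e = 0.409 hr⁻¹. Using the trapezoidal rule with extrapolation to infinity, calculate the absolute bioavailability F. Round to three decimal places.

Trapezoidal AUC_0→7 (oral solution):
  [0→0.5]: (0.00+40.82)/2 × 0.5 = 10.205
  [0.5→6.5]: (40.82+5.91)/2 × 6 = 140.19
  [6.5→7]: (5.91+4.82)/2 × 0.5 = 2.6825
  Sum = 153.0775 mcg/mL·hr
Tail: C_last/k_e = 4.82/0.409 = 11.785
AUC_0→∞ (oral solution) = 153.0775 + 11.785 = 164.8625 mcg/mL·hr
F = (AUC_ev/D_ev)/(AUC_iv/D_iv) = (164.8625/30)/(292/20) = 5.49542/14.6 = 0.3764

F = 0.376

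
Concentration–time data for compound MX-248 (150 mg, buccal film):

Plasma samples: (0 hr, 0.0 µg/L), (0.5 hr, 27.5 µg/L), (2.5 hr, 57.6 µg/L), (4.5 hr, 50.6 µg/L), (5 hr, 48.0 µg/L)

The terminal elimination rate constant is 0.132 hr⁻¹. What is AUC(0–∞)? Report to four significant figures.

Trapezoidal AUC_0→5:
  [0→0.5]: (0.0+27.5)/2 × 0.5 = 6.875
  [0.5→2.5]: (27.5+57.6)/2 × 2 = 85.1
  [2.5→4.5]: (57.6+50.6)/2 × 2 = 108.2
  [4.5→5]: (50.6+48.0)/2 × 0.5 = 24.65
  Sum = 224.825 µg/L·hr
Extrapolated tail: C_last / k_e = 48.0 / 0.132 = 363.636
AUC_0→∞ = 224.825 + 363.636 = 588.461 µg/L·hr

AUC = 588.5 µg/L·hr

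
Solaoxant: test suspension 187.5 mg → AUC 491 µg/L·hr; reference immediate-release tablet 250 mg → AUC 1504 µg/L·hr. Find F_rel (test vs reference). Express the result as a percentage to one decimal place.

F_rel = 43.5%

F_rel = (AUC_test/D_test) / (AUC_ref/D_ref)
      = (491/187.5) / (1504/250)
      = 2.61867 / 6.016 = 0.4353 = 43.53%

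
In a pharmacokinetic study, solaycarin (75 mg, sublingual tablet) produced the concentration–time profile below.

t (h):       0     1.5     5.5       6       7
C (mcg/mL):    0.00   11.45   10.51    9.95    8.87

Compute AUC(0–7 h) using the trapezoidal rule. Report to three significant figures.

Trapezoidal AUC_0→7:
  [0→1.5]: (0.00+11.45)/2 × 1.5 = 8.5875
  [1.5→5.5]: (11.45+10.51)/2 × 4 = 43.92
  [5.5→6]: (10.51+9.95)/2 × 0.5 = 5.115
  [6→7]: (9.95+8.87)/2 × 1 = 9.41
  Sum = 67.0325 mcg/mL·h

AUC = 67.0 mcg/mL·h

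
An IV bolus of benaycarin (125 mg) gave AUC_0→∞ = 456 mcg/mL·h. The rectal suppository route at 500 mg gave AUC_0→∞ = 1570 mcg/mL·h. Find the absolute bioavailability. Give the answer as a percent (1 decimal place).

F = 86.1%

F = (AUC_ev / D_ev) / (AUC_iv / D_iv)
  = (1570/500) / (456/125)
  = 3.14 / 3.648 = 0.8607
  = 86.07%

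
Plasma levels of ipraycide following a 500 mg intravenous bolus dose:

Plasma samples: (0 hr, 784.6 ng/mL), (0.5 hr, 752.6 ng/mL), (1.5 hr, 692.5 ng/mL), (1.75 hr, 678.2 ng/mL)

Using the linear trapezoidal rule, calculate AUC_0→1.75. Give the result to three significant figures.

Trapezoidal AUC_0→1.75:
  [0→0.5]: (784.6+752.6)/2 × 0.5 = 384.3
  [0.5→1.5]: (752.6+692.5)/2 × 1 = 722.55
  [1.5→1.75]: (692.5+678.2)/2 × 0.25 = 171.3375
  Sum = 1278.1875 ng/mL·hr

AUC = 1280 ng/mL·hr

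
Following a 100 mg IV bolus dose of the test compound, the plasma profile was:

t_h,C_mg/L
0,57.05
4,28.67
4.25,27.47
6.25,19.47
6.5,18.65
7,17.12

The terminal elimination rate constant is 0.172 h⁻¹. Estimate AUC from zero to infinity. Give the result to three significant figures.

Trapezoidal AUC_0→7:
  [0→4]: (57.05+28.67)/2 × 4 = 171.44
  [4→4.25]: (28.67+27.47)/2 × 0.25 = 7.0175
  [4.25→6.25]: (27.47+19.47)/2 × 2 = 46.94
  [6.25→6.5]: (19.47+18.65)/2 × 0.25 = 4.765
  [6.5→7]: (18.65+17.12)/2 × 0.5 = 8.9425
  Sum = 239.105 mg/L·h
Extrapolated tail: C_last / k_e = 17.12 / 0.172 = 99.535
AUC_0→∞ = 239.105 + 99.535 = 338.64 mg/L·h

AUC = 339 mg/L·h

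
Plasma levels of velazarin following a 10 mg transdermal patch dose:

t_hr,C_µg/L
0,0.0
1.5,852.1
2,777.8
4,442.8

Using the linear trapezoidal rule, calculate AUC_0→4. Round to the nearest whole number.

Trapezoidal AUC_0→4:
  [0→1.5]: (0.0+852.1)/2 × 1.5 = 639.075
  [1.5→2]: (852.1+777.8)/2 × 0.5 = 407.475
  [2→4]: (777.8+442.8)/2 × 2 = 1220.6
  Sum = 2267.15 µg/L·hr

AUC = 2267 µg/L·hr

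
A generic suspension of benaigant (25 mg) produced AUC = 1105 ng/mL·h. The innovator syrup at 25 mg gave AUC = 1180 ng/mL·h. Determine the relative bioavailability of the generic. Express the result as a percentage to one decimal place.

F_rel = (AUC_test/D_test) / (AUC_ref/D_ref)
      = (1105/25) / (1180/25)
      = 44.2 / 47.2 = 0.9364 = 93.64%

F_rel = 93.6%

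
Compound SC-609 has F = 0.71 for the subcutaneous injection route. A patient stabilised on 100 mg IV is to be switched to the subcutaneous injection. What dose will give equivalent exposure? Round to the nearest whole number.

For equal systemic exposure: F × D_ev = D_iv
D_ev = D_iv / F = 100 / 0.71 = 140.845 mg

D_subcutaneous = 141 mg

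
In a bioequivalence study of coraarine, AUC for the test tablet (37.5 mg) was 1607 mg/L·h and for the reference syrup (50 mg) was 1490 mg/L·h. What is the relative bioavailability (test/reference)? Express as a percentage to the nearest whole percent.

F_rel = (AUC_test/D_test) / (AUC_ref/D_ref)
      = (1607/37.5) / (1490/50)
      = 42.8533 / 29.8 = 1.4380 = 143.80%

F_rel = 144%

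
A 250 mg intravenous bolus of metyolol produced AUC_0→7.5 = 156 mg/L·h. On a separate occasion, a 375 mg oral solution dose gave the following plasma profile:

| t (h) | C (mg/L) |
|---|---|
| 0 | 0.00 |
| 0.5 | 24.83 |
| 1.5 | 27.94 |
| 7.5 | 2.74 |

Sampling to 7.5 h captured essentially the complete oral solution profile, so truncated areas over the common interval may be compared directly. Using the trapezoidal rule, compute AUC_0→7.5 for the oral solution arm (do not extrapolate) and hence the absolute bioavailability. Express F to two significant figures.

F = 0.53

Trapezoidal AUC_0→7.5 (oral solution):
  [0→0.5]: (0.00+24.83)/2 × 0.5 = 6.2075
  [0.5→1.5]: (24.83+27.94)/2 × 1 = 26.385
  [1.5→7.5]: (27.94+2.74)/2 × 6 = 92.04
  Sum = 124.6325 mg/L·h
F = (AUC_ev/D_ev)/(AUC_iv/D_iv) = (124.6325/375)/(156/250) = 0.332353/0.624 = 0.5326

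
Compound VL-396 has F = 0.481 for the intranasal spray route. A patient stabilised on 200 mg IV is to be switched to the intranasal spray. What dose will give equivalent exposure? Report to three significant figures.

D_intranasal = 416 mg

For equal systemic exposure: F × D_ev = D_iv
D_ev = D_iv / F = 200 / 0.481 = 415.8 mg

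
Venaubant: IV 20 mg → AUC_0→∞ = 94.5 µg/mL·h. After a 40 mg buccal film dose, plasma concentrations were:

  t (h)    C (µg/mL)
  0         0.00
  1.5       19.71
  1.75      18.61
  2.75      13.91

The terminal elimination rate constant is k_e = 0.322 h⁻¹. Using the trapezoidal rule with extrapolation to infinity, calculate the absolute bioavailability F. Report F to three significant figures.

F = 0.418

Trapezoidal AUC_0→2.75 (buccal film):
  [0→1.5]: (0.00+19.71)/2 × 1.5 = 14.7825
  [1.5→1.75]: (19.71+18.61)/2 × 0.25 = 4.79
  [1.75→2.75]: (18.61+13.91)/2 × 1 = 16.26
  Sum = 35.8325 µg/mL·h
Tail: C_last/k_e = 13.91/0.322 = 43.199
AUC_0→∞ (buccal film) = 35.8325 + 43.199 = 79.0315 µg/mL·h
F = (AUC_ev/D_ev)/(AUC_iv/D_iv) = (79.0315/40)/(94.5/20) = 1.9757875/4.725 = 0.4182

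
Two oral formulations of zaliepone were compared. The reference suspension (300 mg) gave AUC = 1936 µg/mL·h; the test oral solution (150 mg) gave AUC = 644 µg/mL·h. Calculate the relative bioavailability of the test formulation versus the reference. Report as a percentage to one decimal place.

F_rel = 66.5%

F_rel = (AUC_test/D_test) / (AUC_ref/D_ref)
      = (644/150) / (1936/300)
      = 4.29333 / 6.45333 = 0.6653 = 66.53%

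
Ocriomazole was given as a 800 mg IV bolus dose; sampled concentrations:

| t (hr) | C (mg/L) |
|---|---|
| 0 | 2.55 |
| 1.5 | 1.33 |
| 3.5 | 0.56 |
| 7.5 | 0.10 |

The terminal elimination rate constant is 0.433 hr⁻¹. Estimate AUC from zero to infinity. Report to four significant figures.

AUC = 6.351 mg/L·hr

Trapezoidal AUC_0→7.5:
  [0→1.5]: (2.55+1.33)/2 × 1.5 = 2.91
  [1.5→3.5]: (1.33+0.56)/2 × 2 = 1.89
  [3.5→7.5]: (0.56+0.10)/2 × 4 = 1.32
  Sum = 6.12 mg/L·hr
Extrapolated tail: C_last / k_e = 0.10 / 0.433 = 0.231
AUC_0→∞ = 6.12 + 0.231 = 6.351 mg/L·hr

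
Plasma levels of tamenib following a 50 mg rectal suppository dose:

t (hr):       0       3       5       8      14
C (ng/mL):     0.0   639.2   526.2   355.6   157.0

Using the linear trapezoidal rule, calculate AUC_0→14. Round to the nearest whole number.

Trapezoidal AUC_0→14:
  [0→3]: (0.0+639.2)/2 × 3 = 958.8
  [3→5]: (639.2+526.2)/2 × 2 = 1165.4
  [5→8]: (526.2+355.6)/2 × 3 = 1322.7
  [8→14]: (355.6+157.0)/2 × 6 = 1537.8
  Sum = 4984.7 ng/mL·hr

AUC = 4985 ng/mL·hr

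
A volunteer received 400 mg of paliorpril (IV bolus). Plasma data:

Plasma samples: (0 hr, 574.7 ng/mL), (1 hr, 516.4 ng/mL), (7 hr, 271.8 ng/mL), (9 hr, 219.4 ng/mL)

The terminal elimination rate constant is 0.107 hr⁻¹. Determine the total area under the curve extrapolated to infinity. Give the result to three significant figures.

AUC = 5450 ng/mL·hr

Trapezoidal AUC_0→9:
  [0→1]: (574.7+516.4)/2 × 1 = 545.55
  [1→7]: (516.4+271.8)/2 × 6 = 2364.6
  [7→9]: (271.8+219.4)/2 × 2 = 491.2
  Sum = 3401.35 ng/mL·hr
Extrapolated tail: C_last / k_e = 219.4 / 0.107 = 2050.467
AUC_0→∞ = 3401.35 + 2050.467 = 5451.817 ng/mL·hr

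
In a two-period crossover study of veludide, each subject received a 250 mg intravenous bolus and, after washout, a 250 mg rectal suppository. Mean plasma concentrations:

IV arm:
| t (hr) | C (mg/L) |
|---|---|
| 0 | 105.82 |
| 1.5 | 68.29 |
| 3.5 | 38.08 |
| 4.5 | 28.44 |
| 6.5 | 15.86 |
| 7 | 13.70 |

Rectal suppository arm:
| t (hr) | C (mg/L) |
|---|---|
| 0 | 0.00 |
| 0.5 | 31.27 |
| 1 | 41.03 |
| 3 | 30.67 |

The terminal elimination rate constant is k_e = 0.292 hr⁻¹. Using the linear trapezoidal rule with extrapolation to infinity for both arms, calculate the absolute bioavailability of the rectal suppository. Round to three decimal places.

F = 0.549

Trapezoidal AUC_0→7 (IV):
  [0→1.5]: (105.82+68.29)/2 × 1.5 = 130.5825
  [1.5→3.5]: (68.29+38.08)/2 × 2 = 106.37
  [3.5→4.5]: (38.08+28.44)/2 × 1 = 33.26
  [4.5→6.5]: (28.44+15.86)/2 × 2 = 44.3
  [6.5→7]: (15.86+13.70)/2 × 0.5 = 7.39
  Sum = 321.9025 mg/L·hr
IV tail: 13.70/0.292 = 46.918; AUC_iv,0→∞ = 321.9025 + 46.918 = 368.8205 mg/L·hr
Trapezoidal AUC_0→3 (rectal suppository):
  [0→0.5]: (0.00+31.27)/2 × 0.5 = 7.8175
  [0.5→1]: (31.27+41.03)/2 × 0.5 = 18.075
  [1→3]: (41.03+30.67)/2 × 2 = 71.7
  Sum = 97.5925 mg/L·hr
rectal suppository tail: 30.67/0.292 = 105.034; AUC_ev,0→∞ = 97.5925 + 105.034 = 202.6265 mg/L·hr
F = (AUC_ev/D_ev)/(AUC_iv/D_iv) = (202.6265/250)/(368.8205/250) = 0.810506/1.475282 = 0.5494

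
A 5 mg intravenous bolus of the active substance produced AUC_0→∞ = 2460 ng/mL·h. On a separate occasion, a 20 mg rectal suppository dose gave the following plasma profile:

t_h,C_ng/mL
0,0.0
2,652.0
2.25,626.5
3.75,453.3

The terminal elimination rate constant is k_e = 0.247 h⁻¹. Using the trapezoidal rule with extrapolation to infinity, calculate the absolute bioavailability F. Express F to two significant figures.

Trapezoidal AUC_0→3.75 (rectal suppository):
  [0→2]: (0.0+652.0)/2 × 2 = 652.0
  [2→2.25]: (652.0+626.5)/2 × 0.25 = 159.8125
  [2.25→3.75]: (626.5+453.3)/2 × 1.5 = 809.85
  Sum = 1621.6625 ng/mL·h
Tail: C_last/k_e = 453.3/0.247 = 1835.223
AUC_0→∞ (rectal suppository) = 1621.6625 + 1835.223 = 3456.8855 ng/mL·h
F = (AUC_ev/D_ev)/(AUC_iv/D_iv) = (3456.8855/20)/(2460/5) = 172.844/492 = 0.3513

F = 0.35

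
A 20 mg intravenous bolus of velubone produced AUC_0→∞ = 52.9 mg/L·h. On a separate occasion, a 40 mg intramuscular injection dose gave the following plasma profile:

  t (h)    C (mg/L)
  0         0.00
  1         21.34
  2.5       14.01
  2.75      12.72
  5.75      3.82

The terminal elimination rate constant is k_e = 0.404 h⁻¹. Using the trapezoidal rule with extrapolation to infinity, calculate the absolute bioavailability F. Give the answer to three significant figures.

Trapezoidal AUC_0→5.75 (intramuscular injection):
  [0→1]: (0.00+21.34)/2 × 1 = 10.67
  [1→2.5]: (21.34+14.01)/2 × 1.5 = 26.5125
  [2.5→2.75]: (14.01+12.72)/2 × 0.25 = 3.34125
  [2.75→5.75]: (12.72+3.82)/2 × 3 = 24.81
  Sum = 65.33375 mg/L·h
Tail: C_last/k_e = 3.82/0.404 = 9.455
AUC_0→∞ (intramuscular injection) = 65.33375 + 9.455 = 74.78875 mg/L·h
F = (AUC_ev/D_ev)/(AUC_iv/D_iv) = (74.78875/40)/(52.9/20) = 1.86972/2.645 = 0.7069

F = 0.707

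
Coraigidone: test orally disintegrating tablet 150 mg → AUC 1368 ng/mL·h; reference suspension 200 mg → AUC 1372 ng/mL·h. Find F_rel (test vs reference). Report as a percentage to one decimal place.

F_rel = (AUC_test/D_test) / (AUC_ref/D_ref)
      = (1368/150) / (1372/200)
      = 9.12 / 6.86 = 1.3294 = 132.94%

F_rel = 132.9%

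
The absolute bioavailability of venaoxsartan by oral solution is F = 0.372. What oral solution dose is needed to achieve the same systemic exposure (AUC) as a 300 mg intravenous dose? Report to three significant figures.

D_oral = 806 mg

For equal systemic exposure: F × D_ev = D_iv
D_ev = D_iv / F = 300 / 0.372 = 806.452 mg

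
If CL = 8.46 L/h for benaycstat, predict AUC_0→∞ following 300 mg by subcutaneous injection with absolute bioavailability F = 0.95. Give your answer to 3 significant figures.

AUC_0→∞ = F × Dose / CL
        = 0.95 × 300 / 8.46 = 33.6879 mg/L·h

AUC = 33.7 mg/L·h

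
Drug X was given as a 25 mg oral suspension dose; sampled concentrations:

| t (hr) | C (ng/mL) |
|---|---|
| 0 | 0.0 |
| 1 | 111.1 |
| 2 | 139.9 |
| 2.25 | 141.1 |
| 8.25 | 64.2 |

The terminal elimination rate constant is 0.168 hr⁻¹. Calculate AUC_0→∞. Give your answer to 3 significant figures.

AUC = 1210 ng/mL·hr

Trapezoidal AUC_0→8.25:
  [0→1]: (0.0+111.1)/2 × 1 = 55.55
  [1→2]: (111.1+139.9)/2 × 1 = 125.5
  [2→2.25]: (139.9+141.1)/2 × 0.25 = 35.125
  [2.25→8.25]: (141.1+64.2)/2 × 6 = 615.9
  Sum = 832.075 ng/mL·hr
Extrapolated tail: C_last / k_e = 64.2 / 0.168 = 382.143
AUC_0→∞ = 832.075 + 382.143 = 1214.218 ng/mL·hr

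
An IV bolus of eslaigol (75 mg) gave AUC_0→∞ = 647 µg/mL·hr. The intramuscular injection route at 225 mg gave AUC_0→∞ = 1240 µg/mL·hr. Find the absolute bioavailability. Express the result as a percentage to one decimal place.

F = (AUC_ev / D_ev) / (AUC_iv / D_iv)
  = (1240/225) / (647/75)
  = 5.51111 / 8.62667 = 0.6388
  = 63.88%

F = 63.9%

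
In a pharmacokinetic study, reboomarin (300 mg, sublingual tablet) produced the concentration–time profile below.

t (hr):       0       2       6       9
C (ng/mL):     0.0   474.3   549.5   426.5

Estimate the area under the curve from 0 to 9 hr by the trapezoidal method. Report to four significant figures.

Trapezoidal AUC_0→9:
  [0→2]: (0.0+474.3)/2 × 2 = 474.3
  [2→6]: (474.3+549.5)/2 × 4 = 2047.6
  [6→9]: (549.5+426.5)/2 × 3 = 1464.0
  Sum = 3985.9 ng/mL·hr

AUC = 3986 ng/mL·hr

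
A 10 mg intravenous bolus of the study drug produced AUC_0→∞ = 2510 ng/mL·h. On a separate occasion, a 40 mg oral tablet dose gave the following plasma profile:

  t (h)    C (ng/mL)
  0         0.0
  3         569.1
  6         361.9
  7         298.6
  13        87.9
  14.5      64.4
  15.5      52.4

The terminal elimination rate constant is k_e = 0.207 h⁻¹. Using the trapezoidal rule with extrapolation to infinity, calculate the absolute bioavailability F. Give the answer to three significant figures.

F = 0.415

Trapezoidal AUC_0→15.5 (oral tablet):
  [0→3]: (0.0+569.1)/2 × 3 = 853.65
  [3→6]: (569.1+361.9)/2 × 3 = 1396.5
  [6→7]: (361.9+298.6)/2 × 1 = 330.25
  [7→13]: (298.6+87.9)/2 × 6 = 1159.5
  [13→14.5]: (87.9+64.4)/2 × 1.5 = 114.225
  [14.5→15.5]: (64.4+52.4)/2 × 1 = 58.4
  Sum = 3912.525 ng/mL·h
Tail: C_last/k_e = 52.4/0.207 = 253.140
AUC_0→∞ (oral tablet) = 3912.525 + 253.140 = 4165.665 ng/mL·h
F = (AUC_ev/D_ev)/(AUC_iv/D_iv) = (4165.665/40)/(2510/10) = 104.142/251 = 0.4149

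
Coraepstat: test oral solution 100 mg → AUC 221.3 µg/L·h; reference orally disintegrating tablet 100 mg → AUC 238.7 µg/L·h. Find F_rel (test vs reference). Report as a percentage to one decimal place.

F_rel = 92.7%

F_rel = (AUC_test/D_test) / (AUC_ref/D_ref)
      = (221.3/100) / (238.7/100)
      = 2.213 / 2.387 = 0.9271 = 92.71%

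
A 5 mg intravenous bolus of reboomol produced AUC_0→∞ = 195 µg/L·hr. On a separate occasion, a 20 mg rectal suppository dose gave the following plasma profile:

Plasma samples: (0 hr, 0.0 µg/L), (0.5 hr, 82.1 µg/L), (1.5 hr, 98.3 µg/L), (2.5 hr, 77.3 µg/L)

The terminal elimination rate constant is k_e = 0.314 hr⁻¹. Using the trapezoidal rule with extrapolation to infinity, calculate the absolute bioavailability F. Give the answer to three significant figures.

Trapezoidal AUC_0→2.5 (rectal suppository):
  [0→0.5]: (0.0+82.1)/2 × 0.5 = 20.525
  [0.5→1.5]: (82.1+98.3)/2 × 1 = 90.2
  [1.5→2.5]: (98.3+77.3)/2 × 1 = 87.8
  Sum = 198.525 µg/L·hr
Tail: C_last/k_e = 77.3/0.314 = 246.178
AUC_0→∞ (rectal suppository) = 198.525 + 246.178 = 444.703 µg/L·hr
F = (AUC_ev/D_ev)/(AUC_iv/D_iv) = (444.703/20)/(195/5) = 22.23515/39 = 0.5701

F = 0.570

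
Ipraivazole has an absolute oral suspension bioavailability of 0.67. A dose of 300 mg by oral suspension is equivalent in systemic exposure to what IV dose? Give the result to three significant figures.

D_iv = 201 mg

Systemic exposure from an extravascular dose = F × D_ev, so the equivalent IV dose is F × D_ev.
D_iv = F × D_ev = 0.67 × 300 = 201 mg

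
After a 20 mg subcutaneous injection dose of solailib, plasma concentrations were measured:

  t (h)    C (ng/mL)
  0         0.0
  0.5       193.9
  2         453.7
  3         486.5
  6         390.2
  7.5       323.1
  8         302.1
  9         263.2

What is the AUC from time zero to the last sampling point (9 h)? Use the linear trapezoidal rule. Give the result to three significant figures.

AUC = 3290 ng/mL·h

Trapezoidal AUC_0→9:
  [0→0.5]: (0.0+193.9)/2 × 0.5 = 48.475
  [0.5→2]: (193.9+453.7)/2 × 1.5 = 485.7
  [2→3]: (453.7+486.5)/2 × 1 = 470.1
  [3→6]: (486.5+390.2)/2 × 3 = 1315.05
  [6→7.5]: (390.2+323.1)/2 × 1.5 = 534.975
  [7.5→8]: (323.1+302.1)/2 × 0.5 = 156.3
  [8→9]: (302.1+263.2)/2 × 1 = 282.65
  Sum = 3293.25 ng/mL·h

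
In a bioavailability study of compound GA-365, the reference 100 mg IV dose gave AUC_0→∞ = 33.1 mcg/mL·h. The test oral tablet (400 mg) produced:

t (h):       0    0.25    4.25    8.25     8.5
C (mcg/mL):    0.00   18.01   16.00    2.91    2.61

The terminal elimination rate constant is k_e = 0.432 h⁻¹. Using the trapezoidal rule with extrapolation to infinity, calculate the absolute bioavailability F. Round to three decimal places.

F = 0.867

Trapezoidal AUC_0→8.5 (oral tablet):
  [0→0.25]: (0.00+18.01)/2 × 0.25 = 2.25125
  [0.25→4.25]: (18.01+16.00)/2 × 4 = 68.02
  [4.25→8.25]: (16.00+2.91)/2 × 4 = 37.82
  [8.25→8.5]: (2.91+2.61)/2 × 0.25 = 0.69
  Sum = 108.78125 mcg/mL·h
Tail: C_last/k_e = 2.61/0.432 = 6.042
AUC_0→∞ (oral tablet) = 108.78125 + 6.042 = 114.82325 mcg/mL·h
F = (AUC_ev/D_ev)/(AUC_iv/D_iv) = (114.82325/400)/(33.1/100) = 0.287058/0.331 = 0.8672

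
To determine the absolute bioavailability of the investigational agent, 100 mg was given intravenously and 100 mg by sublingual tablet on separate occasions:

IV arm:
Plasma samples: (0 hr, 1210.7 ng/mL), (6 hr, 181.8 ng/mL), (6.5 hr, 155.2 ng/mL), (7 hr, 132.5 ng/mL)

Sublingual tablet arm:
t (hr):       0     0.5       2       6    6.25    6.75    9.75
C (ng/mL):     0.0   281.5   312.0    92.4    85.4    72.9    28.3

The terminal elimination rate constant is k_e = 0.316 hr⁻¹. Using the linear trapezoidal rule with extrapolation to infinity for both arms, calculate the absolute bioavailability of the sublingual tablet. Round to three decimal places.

F = 0.342

Trapezoidal AUC_0→7 (IV):
  [0→6]: (1210.7+181.8)/2 × 6 = 4177.5
  [6→6.5]: (181.8+155.2)/2 × 0.5 = 84.25
  [6.5→7]: (155.2+132.5)/2 × 0.5 = 71.925
  Sum = 4333.675 ng/mL·hr
IV tail: 132.5/0.316 = 419.304; AUC_iv,0→∞ = 4333.675 + 419.304 = 4752.979 ng/mL·hr
Trapezoidal AUC_0→9.75 (sublingual tablet):
  [0→0.5]: (0.0+281.5)/2 × 0.5 = 70.375
  [0.5→2]: (281.5+312.0)/2 × 1.5 = 445.125
  [2→6]: (312.0+92.4)/2 × 4 = 808.8
  [6→6.25]: (92.4+85.4)/2 × 0.25 = 22.225
  [6.25→6.75]: (85.4+72.9)/2 × 0.5 = 39.575
  [6.75→9.75]: (72.9+28.3)/2 × 3 = 151.8
  Sum = 1537.9 ng/mL·hr
sublingual tablet tail: 28.3/0.316 = 89.557; AUC_ev,0→∞ = 1537.9 + 89.557 = 1627.457 ng/mL·hr
F = (AUC_ev/D_ev)/(AUC_iv/D_iv) = (1627.457/100)/(4752.979/100) = 16.27457/47.52979 = 0.3424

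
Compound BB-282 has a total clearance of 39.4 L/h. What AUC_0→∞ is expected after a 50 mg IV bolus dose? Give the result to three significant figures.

AUC = 1.27 mg/L·h

AUC_0→∞ = Dose_iv / CL
        = 50 / 39.4 = 1.26904 mg/L·h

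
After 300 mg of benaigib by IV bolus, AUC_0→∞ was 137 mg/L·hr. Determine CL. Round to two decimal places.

CL = 2.19 L/hr

CL = Dose_iv / AUC_0→∞
   = 300 / 137 = 2.18978 L/hr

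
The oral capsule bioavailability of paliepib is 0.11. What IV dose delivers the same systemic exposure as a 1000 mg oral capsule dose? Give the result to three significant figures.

D_iv = 110 mg

Systemic exposure from an extravascular dose = F × D_ev, so the equivalent IV dose is F × D_ev.
D_iv = F × D_ev = 0.11 × 1000 = 110 mg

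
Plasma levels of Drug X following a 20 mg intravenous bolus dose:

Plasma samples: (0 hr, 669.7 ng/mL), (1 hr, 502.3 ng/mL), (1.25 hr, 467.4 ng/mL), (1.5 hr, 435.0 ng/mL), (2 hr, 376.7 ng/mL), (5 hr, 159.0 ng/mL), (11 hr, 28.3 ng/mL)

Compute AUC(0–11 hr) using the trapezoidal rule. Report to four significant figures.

Trapezoidal AUC_0→11:
  [0→1]: (669.7+502.3)/2 × 1 = 586.0
  [1→1.25]: (502.3+467.4)/2 × 0.25 = 121.2125
  [1.25→1.5]: (467.4+435.0)/2 × 0.25 = 112.8
  [1.5→2]: (435.0+376.7)/2 × 0.5 = 202.925
  [2→5]: (376.7+159.0)/2 × 3 = 803.55
  [5→11]: (159.0+28.3)/2 × 6 = 561.9
  Sum = 2388.3875 ng/mL·hr

AUC = 2388 ng/mL·hr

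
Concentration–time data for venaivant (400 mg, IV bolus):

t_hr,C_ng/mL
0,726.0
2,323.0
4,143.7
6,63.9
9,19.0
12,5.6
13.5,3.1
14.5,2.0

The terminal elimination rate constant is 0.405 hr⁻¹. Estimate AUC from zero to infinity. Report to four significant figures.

AUC = 1899 ng/mL·hr

Trapezoidal AUC_0→14.5:
  [0→2]: (726.0+323.0)/2 × 2 = 1049.0
  [2→4]: (323.0+143.7)/2 × 2 = 466.7
  [4→6]: (143.7+63.9)/2 × 2 = 207.6
  [6→9]: (63.9+19.0)/2 × 3 = 124.35
  [9→12]: (19.0+5.6)/2 × 3 = 36.9
  [12→13.5]: (5.6+3.1)/2 × 1.5 = 6.525
  [13.5→14.5]: (3.1+2.0)/2 × 1 = 2.55
  Sum = 1893.625 ng/mL·hr
Extrapolated tail: C_last / k_e = 2.0 / 0.405 = 4.938
AUC_0→∞ = 1893.625 + 4.938 = 1898.563 ng/mL·hr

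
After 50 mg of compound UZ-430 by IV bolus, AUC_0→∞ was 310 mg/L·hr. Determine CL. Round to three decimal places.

CL = Dose_iv / AUC_0→∞
   = 50 / 310 = 0.16129 L/hr

CL = 0.161 L/hr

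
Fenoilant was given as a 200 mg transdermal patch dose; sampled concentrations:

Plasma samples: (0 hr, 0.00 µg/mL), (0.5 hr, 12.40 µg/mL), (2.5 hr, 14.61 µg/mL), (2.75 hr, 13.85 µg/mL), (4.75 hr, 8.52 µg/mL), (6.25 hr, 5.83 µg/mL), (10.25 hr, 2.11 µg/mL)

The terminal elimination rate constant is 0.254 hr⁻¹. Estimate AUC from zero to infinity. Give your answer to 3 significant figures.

AUC = 91.0 µg/mL·hr

Trapezoidal AUC_0→10.25:
  [0→0.5]: (0.00+12.40)/2 × 0.5 = 3.1
  [0.5→2.5]: (12.40+14.61)/2 × 2 = 27.01
  [2.5→2.75]: (14.61+13.85)/2 × 0.25 = 3.5575
  [2.75→4.75]: (13.85+8.52)/2 × 2 = 22.37
  [4.75→6.25]: (8.52+5.83)/2 × 1.5 = 10.7625
  [6.25→10.25]: (5.83+2.11)/2 × 4 = 15.88
  Sum = 82.68 µg/mL·hr
Extrapolated tail: C_last / k_e = 2.11 / 0.254 = 8.307
AUC_0→∞ = 82.68 + 8.307 = 90.987 µg/mL·hr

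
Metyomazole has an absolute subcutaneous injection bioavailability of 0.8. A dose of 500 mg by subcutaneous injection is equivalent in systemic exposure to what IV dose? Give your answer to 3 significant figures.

Systemic exposure from an extravascular dose = F × D_ev, so the equivalent IV dose is F × D_ev.
D_iv = F × D_ev = 0.8 × 500 = 400 mg

D_iv = 400 mg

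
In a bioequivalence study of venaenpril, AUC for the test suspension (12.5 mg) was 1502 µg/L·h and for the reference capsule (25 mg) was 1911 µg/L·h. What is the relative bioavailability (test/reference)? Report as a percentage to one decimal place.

F_rel = 157.2%

F_rel = (AUC_test/D_test) / (AUC_ref/D_ref)
      = (1502/12.5) / (1911/25)
      = 120.16 / 76.44 = 1.5720 = 157.20%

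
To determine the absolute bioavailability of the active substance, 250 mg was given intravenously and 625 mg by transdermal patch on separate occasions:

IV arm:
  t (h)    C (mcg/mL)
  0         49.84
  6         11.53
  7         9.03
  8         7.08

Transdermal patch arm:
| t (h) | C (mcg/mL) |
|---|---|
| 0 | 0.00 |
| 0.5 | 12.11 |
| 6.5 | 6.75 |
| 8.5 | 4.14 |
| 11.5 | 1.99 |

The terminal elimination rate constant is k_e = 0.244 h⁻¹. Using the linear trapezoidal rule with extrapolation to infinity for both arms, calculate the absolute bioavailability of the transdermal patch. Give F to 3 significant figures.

Trapezoidal AUC_0→8 (IV):
  [0→6]: (49.84+11.53)/2 × 6 = 184.11
  [6→7]: (11.53+9.03)/2 × 1 = 10.28
  [7→8]: (9.03+7.08)/2 × 1 = 8.055
  Sum = 202.445 mcg/mL·h
IV tail: 7.08/0.244 = 29.016; AUC_iv,0→∞ = 202.445 + 29.016 = 231.461 mcg/mL·h
Trapezoidal AUC_0→11.5 (transdermal patch):
  [0→0.5]: (0.00+12.11)/2 × 0.5 = 3.0275
  [0.5→6.5]: (12.11+6.75)/2 × 6 = 56.58
  [6.5→8.5]: (6.75+4.14)/2 × 2 = 10.89
  [8.5→11.5]: (4.14+1.99)/2 × 3 = 9.195
  Sum = 79.6925 mcg/mL·h
transdermal patch tail: 1.99/0.244 = 8.156; AUC_ev,0→∞ = 79.6925 + 8.156 = 87.8485 mcg/mL·h
F = (AUC_ev/D_ev)/(AUC_iv/D_iv) = (87.8485/625)/(231.461/250) = 0.1405576/0.925844 = 0.1518

F = 0.152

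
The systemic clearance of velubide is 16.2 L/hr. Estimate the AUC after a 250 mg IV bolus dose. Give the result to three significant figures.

AUC_0→∞ = Dose_iv / CL
        = 250 / 16.2 = 15.4321 mg/L·hr

AUC = 15.4 mg/L·hr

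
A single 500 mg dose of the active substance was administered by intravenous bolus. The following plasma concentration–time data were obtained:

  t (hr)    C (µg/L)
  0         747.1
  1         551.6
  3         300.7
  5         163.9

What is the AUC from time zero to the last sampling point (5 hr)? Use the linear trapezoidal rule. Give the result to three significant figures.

AUC = 1970 µg/L·hr

Trapezoidal AUC_0→5:
  [0→1]: (747.1+551.6)/2 × 1 = 649.35
  [1→3]: (551.6+300.7)/2 × 2 = 852.3
  [3→5]: (300.7+163.9)/2 × 2 = 464.6
  Sum = 1966.25 µg/L·hr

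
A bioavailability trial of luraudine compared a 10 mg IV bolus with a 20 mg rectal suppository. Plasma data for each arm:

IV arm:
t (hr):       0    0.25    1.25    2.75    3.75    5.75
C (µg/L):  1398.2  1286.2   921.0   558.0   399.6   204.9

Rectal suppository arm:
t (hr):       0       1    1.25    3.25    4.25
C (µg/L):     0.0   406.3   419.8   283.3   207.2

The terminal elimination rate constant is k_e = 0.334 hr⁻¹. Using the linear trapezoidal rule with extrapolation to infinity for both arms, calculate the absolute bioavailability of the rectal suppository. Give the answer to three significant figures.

Trapezoidal AUC_0→5.75 (IV):
  [0→0.25]: (1398.2+1286.2)/2 × 0.25 = 335.55
  [0.25→1.25]: (1286.2+921.0)/2 × 1 = 1103.6
  [1.25→2.75]: (921.0+558.0)/2 × 1.5 = 1109.25
  [2.75→3.75]: (558.0+399.6)/2 × 1 = 478.8
  [3.75→5.75]: (399.6+204.9)/2 × 2 = 604.5
  Sum = 3631.7 µg/L·hr
IV tail: 204.9/0.334 = 613.473; AUC_iv,0→∞ = 3631.7 + 613.473 = 4245.173 µg/L·hr
Trapezoidal AUC_0→4.25 (rectal suppository):
  [0→1]: (0.0+406.3)/2 × 1 = 203.15
  [1→1.25]: (406.3+419.8)/2 × 0.25 = 103.2625
  [1.25→3.25]: (419.8+283.3)/2 × 2 = 703.1
  [3.25→4.25]: (283.3+207.2)/2 × 1 = 245.25
  Sum = 1254.7625 µg/L·hr
rectal suppository tail: 207.2/0.334 = 620.359; AUC_ev,0→∞ = 1254.7625 + 620.359 = 1875.1215 µg/L·hr
F = (AUC_ev/D_ev)/(AUC_iv/D_iv) = (1875.1215/20)/(4245.173/10) = 93.756075/424.5173 = 0.2209

F = 0.221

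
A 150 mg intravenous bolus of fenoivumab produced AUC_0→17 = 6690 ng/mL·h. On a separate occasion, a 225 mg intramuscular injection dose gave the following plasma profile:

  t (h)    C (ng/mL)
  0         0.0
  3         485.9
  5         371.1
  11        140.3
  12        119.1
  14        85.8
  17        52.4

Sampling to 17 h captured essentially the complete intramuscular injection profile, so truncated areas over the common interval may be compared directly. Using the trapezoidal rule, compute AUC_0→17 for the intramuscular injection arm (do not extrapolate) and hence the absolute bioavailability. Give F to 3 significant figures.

F = 0.365

Trapezoidal AUC_0→17 (intramuscular injection):
  [0→3]: (0.0+485.9)/2 × 3 = 728.85
  [3→5]: (485.9+371.1)/2 × 2 = 857.0
  [5→11]: (371.1+140.3)/2 × 6 = 1534.2
  [11→12]: (140.3+119.1)/2 × 1 = 129.7
  [12→14]: (119.1+85.8)/2 × 2 = 204.9
  [14→17]: (85.8+52.4)/2 × 3 = 207.3
  Sum = 3661.95 ng/mL·h
F = (AUC_ev/D_ev)/(AUC_iv/D_iv) = (3661.95/225)/(6690/150) = 16.2753/44.6 = 0.3649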